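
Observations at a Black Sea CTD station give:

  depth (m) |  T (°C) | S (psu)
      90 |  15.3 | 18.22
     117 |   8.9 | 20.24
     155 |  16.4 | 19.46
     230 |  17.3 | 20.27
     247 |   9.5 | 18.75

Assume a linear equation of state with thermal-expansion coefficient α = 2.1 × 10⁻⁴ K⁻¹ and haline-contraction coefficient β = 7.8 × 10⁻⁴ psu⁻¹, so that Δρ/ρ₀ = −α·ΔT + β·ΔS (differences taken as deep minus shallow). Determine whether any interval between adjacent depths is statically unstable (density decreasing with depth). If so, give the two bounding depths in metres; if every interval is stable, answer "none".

Evaluate Δρ/ρ₀ = −αΔT + βΔS across each adjacent pair:
  90–117 m: −αΔT+βΔS = −(2.1 × 10⁻⁴)(-6.4)+(7.8 × 10⁻⁴)(+2.02) = 2.9 × 10⁻³ → stable
  117–155 m: −αΔT+βΔS = −(2.1 × 10⁻⁴)(+7.5)+(7.8 × 10⁻⁴)(-0.78) = -2.2 × 10⁻³ → UNSTABLE
  155–230 m: −αΔT+βΔS = −(2.1 × 10⁻⁴)(+0.9)+(7.8 × 10⁻⁴)(+0.81) = 4.4 × 10⁻⁴ → stable
  230–247 m: −αΔT+βΔS = −(2.1 × 10⁻⁴)(-7.8)+(7.8 × 10⁻⁴)(-1.52) = 4.5 × 10⁻⁴ → stable
The 117–155 m interval has Δρ < 0: lighter water underlies denser water.

117–155 m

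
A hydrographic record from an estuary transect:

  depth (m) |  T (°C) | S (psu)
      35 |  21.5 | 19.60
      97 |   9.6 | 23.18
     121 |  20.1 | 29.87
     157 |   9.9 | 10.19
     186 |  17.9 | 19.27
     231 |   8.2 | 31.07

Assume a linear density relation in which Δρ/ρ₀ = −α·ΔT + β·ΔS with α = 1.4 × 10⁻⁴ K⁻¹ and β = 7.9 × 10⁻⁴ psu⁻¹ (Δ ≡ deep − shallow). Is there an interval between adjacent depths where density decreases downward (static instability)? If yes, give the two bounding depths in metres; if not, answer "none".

Evaluate Δρ/ρ₀ = −αΔT + βΔS across each adjacent pair:
  35–97 m: −αΔT+βΔS = −(1.4 × 10⁻⁴)(-11.9)+(7.9 × 10⁻⁴)(+3.58) = 4.5 × 10⁻³ → stable
  97–121 m: −αΔT+βΔS = −(1.4 × 10⁻⁴)(+10.5)+(7.9 × 10⁻⁴)(+6.69) = 3.8 × 10⁻³ → stable
  121–157 m: −αΔT+βΔS = −(1.4 × 10⁻⁴)(-10.2)+(7.9 × 10⁻⁴)(-19.68) = -0.014 → UNSTABLE
  157–186 m: −αΔT+βΔS = −(1.4 × 10⁻⁴)(+8.0)+(7.9 × 10⁻⁴)(+9.08) = 6.1 × 10⁻³ → stable
  186–231 m: −αΔT+βΔS = −(1.4 × 10⁻⁴)(-9.7)+(7.9 × 10⁻⁴)(+11.80) = 0.011 → stable
The 121–157 m interval has Δρ < 0: lighter water underlies denser water.

121–157 m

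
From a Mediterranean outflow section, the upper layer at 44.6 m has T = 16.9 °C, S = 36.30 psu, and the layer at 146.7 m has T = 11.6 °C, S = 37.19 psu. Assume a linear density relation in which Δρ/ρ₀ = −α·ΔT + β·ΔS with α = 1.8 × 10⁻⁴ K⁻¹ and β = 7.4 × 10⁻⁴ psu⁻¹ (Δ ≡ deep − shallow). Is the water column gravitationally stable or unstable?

ΔT = 11.6 − 16.9 = -5.3 K and ΔS = 37.19 − 36.30 = +0.89 psu (deep − shallow).
−αΔT = 9.54 × 10⁻⁴; βΔS = 6.586 × 10⁻⁴; sum Δρ/ρ₀ = 1.6126 × 10⁻³.
Δρ/ρ₀ > 0, so Δρ > 0: deeper water is denser → statically stable.

stable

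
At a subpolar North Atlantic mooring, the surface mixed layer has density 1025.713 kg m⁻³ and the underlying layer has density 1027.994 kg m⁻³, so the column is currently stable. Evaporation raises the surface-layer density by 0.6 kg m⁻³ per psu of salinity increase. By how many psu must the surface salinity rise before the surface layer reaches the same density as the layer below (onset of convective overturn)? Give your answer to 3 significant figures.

Density deficit of the surface layer: 1027.994 − 1025.713 = 2.281 kg m⁻³.
Required change = 2.281 / 0.6 = 3.80 psu.

3.80 psu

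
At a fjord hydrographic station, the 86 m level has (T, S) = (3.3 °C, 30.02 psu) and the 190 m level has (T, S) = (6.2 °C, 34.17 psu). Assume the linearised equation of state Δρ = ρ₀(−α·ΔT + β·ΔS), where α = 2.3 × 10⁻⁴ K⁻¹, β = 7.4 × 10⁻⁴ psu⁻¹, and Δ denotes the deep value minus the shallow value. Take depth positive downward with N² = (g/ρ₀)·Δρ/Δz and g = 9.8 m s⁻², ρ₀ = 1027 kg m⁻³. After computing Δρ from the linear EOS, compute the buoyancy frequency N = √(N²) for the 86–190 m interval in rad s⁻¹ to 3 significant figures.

0.0151 rad s⁻¹

ΔT = +2.9 K, ΔS = +4.15 psu (deep − shallow).
Δρ/ρ₀ = −αΔT + βΔS = -6.67 × 10⁻⁴ + 3.071 × 10⁻³ = 2.404 × 10⁻³, so Δρ ≈ 2.469 kg m⁻³.
N² = (g/ρ₀)·Δρ/Δz = g·(Δρ/ρ₀)/Δz = 9.8 × 2.404 × 10⁻³ / 104 = 2.2653 × 10⁻⁴ s⁻².
N = √(2.2653 × 10⁻⁴) = 0.015051 rad s⁻¹ ≈ 0.0151 rad s⁻¹.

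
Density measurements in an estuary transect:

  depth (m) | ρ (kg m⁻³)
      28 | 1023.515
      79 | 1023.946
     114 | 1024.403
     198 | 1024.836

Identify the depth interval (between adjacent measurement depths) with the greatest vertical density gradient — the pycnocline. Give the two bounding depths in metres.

79–114 m

Compute the density gradient over each adjacent pair:
  28–79 m: Δρ/Δz = 0.431/51 = 8.5 × 10⁻³ kg m⁻⁴
  79–114 m: Δρ/Δz = 0.457/35 = 0.013 kg m⁻⁴
  114–198 m: Δρ/Δz = 0.433/84 = 5.2 × 10⁻³ kg m⁻⁴
The largest gradient is in the 79–114 m interval — the pycnocline.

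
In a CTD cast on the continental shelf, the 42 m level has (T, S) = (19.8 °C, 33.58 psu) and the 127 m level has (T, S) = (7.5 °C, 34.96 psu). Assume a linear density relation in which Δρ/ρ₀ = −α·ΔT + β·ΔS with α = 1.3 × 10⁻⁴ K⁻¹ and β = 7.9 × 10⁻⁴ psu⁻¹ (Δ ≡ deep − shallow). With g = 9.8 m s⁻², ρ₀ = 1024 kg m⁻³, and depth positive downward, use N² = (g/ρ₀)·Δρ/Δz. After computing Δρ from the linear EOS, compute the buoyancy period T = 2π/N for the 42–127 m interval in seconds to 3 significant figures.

ΔT = -12.3 K, ΔS = +1.38 psu (deep − shallow).
Δρ/ρ₀ = −αΔT + βΔS = 1.599 × 10⁻³ + 1.0902 × 10⁻³ = 2.6892 × 10⁻³, so Δρ ≈ 2.754 kg m⁻³.
N² = (g/ρ₀)·Δρ/Δz = g·(Δρ/ρ₀)/Δz = 9.8 × 2.6892 × 10⁻³ / 85 = 3.1005 × 10⁻⁴ s⁻².
N = √(3.1005 × 10⁻⁴) = 0.017608 rad s⁻¹ → T = 2π/N = 356.84 s ≈ 357 s.

357 s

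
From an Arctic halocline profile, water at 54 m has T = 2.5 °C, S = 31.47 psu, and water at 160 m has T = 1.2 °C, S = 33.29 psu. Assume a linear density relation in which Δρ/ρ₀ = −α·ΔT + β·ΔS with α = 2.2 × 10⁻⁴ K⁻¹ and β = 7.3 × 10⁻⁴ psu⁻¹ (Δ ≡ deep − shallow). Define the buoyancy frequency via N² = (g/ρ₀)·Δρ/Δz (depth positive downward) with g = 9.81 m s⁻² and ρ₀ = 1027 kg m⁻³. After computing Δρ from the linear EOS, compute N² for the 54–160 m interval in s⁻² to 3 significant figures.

ΔT = -1.3 K, ΔS = +1.82 psu (deep − shallow).
Δρ/ρ₀ = −αΔT + βΔS = 2.86 × 10⁻⁴ + 1.3286 × 10⁻³ = 1.6146 × 10⁻³, so Δρ ≈ 1.658 kg m⁻³.
N² = (g/ρ₀)·Δρ/Δz = g·(Δρ/ρ₀)/Δz = 9.81 × 1.6146 × 10⁻³ / 106 = 1.4943 × 10⁻⁴ s⁻² ≈ 1.49 × 10⁻⁴ s⁻².

1.49 × 10⁻⁴ s⁻²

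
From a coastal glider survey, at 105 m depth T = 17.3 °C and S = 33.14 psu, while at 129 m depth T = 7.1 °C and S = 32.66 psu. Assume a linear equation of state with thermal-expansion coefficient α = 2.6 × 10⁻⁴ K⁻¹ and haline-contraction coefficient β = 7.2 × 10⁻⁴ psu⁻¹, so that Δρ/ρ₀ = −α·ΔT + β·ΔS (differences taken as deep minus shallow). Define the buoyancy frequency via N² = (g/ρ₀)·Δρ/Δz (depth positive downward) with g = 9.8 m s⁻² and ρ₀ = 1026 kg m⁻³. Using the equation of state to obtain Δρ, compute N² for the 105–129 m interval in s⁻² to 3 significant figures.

ΔT = -10.2 K, ΔS = -0.48 psu (deep − shallow).
Δρ/ρ₀ = −αΔT + βΔS = 2.652 × 10⁻³ − 3.456 × 10⁻⁴ = 2.3064 × 10⁻³, so Δρ ≈ 2.366 kg m⁻³.
N² = (g/ρ₀)·Δρ/Δz = g·(Δρ/ρ₀)/Δz = 9.8 × 2.3064 × 10⁻³ / 24 = 9.4178 × 10⁻⁴ s⁻² ≈ 9.42 × 10⁻⁴ s⁻².

9.42 × 10⁻⁴ s⁻²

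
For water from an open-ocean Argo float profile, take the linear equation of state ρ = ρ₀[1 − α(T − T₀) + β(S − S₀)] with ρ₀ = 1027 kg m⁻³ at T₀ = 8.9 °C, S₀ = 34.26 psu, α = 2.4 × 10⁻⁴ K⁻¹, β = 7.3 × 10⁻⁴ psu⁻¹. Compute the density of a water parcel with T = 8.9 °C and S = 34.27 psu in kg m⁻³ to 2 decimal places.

T − T₀ = +0.0 K, S − S₀ = +0.01 psu.
Bracket = 1 − α·(+0.0) + β·(+0.01) = 1 + (7.30 × 10⁻⁶) = 1.0000073.
ρ = 1027 × 1.0000073 = 1027.01 kg m⁻³.

1027.01 kg m⁻³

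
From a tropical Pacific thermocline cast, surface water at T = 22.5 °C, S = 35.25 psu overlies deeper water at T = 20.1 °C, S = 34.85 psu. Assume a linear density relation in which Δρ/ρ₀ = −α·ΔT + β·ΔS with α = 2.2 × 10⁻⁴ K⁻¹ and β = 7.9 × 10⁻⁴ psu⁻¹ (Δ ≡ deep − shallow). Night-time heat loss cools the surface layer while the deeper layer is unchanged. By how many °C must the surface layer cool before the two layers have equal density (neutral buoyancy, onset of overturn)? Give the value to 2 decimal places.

Neutral buoyancy requires Δρ = 0, i.e. −α(T_deep − T_surf′) + β(S_deep − S_surf) = 0.
T_surf′ = T_deep − (β/α)·ΔS = 20.1 − (7.9 × 10⁻⁴/2.2 × 10⁻⁴)·(-0.40) = 21.5364 °C.
Cooling required: 22.5 − (21.5364) = 0.9636 °C.

0.96 °C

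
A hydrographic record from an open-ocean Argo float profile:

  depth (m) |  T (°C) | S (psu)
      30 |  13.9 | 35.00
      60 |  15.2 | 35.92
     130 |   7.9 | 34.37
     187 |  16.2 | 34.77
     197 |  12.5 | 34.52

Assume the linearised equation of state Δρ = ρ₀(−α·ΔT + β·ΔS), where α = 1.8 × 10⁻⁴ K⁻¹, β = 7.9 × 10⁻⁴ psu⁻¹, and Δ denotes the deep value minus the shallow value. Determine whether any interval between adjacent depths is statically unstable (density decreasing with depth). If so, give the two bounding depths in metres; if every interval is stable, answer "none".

Evaluate Δρ/ρ₀ = −αΔT + βΔS across each adjacent pair:
  30–60 m: −αΔT+βΔS = −(1.8 × 10⁻⁴)(+1.3)+(7.9 × 10⁻⁴)(+0.92) = 4.9 × 10⁻⁴ → stable
  60–130 m: −αΔT+βΔS = −(1.8 × 10⁻⁴)(-7.3)+(7.9 × 10⁻⁴)(-1.55) = 8.9 × 10⁻⁵ → stable
  130–187 m: −αΔT+βΔS = −(1.8 × 10⁻⁴)(+8.3)+(7.9 × 10⁻⁴)(+0.40) = -1.2 × 10⁻³ → UNSTABLE
  187–197 m: −αΔT+βΔS = −(1.8 × 10⁻⁴)(-3.7)+(7.9 × 10⁻⁴)(-0.25) = 4.7 × 10⁻⁴ → stable
The 130–187 m interval has Δρ < 0: lighter water underlies denser water.

130–187 m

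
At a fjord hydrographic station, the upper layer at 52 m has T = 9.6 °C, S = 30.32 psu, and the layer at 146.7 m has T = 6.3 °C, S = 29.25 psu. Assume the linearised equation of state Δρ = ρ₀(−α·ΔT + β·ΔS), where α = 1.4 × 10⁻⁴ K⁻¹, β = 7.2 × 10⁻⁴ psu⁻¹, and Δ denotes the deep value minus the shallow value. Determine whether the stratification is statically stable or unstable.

unstable

ΔT = 6.3 − 9.6 = -3.3 K and ΔS = 29.25 − 30.32 = -1.07 psu (deep − shallow).
−αΔT = 4.62 × 10⁻⁴; βΔS = -7.704 × 10⁻⁴; sum Δρ/ρ₀ = -3.084 × 10⁻⁴.
Δρ/ρ₀ < 0, so Δρ < 0: deeper water is lighter → statically unstable; the column would overturn.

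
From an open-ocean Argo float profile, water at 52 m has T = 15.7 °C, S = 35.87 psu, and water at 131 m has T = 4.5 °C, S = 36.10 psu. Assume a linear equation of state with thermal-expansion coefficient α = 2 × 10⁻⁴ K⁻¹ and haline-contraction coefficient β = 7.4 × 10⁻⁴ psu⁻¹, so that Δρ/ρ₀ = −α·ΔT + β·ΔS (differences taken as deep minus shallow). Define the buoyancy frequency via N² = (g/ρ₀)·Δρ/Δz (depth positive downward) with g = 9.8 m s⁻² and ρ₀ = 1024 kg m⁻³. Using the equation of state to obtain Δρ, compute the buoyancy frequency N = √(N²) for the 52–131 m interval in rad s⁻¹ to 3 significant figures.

ΔT = -11.2 K, ΔS = +0.23 psu (deep − shallow).
Δρ/ρ₀ = −αΔT + βΔS = 2.24 × 10⁻³ + 1.702 × 10⁻⁴ = 2.4102 × 10⁻³, so Δρ ≈ 2.468 kg m⁻³.
N² = (g/ρ₀)·Δρ/Δz = g·(Δρ/ρ₀)/Δz = 9.8 × 2.4102 × 10⁻³ / 79 = 2.9899 × 10⁻⁴ s⁻².
N = √(2.9899 × 10⁻⁴) = 0.017291 rad s⁻¹ ≈ 0.0173 rad s⁻¹.

0.0173 rad s⁻¹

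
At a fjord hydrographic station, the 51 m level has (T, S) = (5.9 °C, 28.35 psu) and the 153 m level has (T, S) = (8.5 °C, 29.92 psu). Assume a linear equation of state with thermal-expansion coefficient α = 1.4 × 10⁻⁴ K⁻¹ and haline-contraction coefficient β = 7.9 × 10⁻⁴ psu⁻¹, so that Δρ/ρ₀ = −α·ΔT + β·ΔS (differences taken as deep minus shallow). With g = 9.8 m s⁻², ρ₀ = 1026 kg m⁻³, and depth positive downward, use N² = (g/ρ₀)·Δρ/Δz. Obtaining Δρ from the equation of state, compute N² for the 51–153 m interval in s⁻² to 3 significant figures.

8.42 × 10⁻⁵ s⁻²

ΔT = +2.6 K, ΔS = +1.57 psu (deep − shallow).
Δρ/ρ₀ = −αΔT + βΔS = -3.64 × 10⁻⁴ + 1.2403 × 10⁻³ = 8.763 × 10⁻⁴, so Δρ ≈ 0.8991 kg m⁻³.
N² = (g/ρ₀)·Δρ/Δz = g·(Δρ/ρ₀)/Δz = 9.8 × 8.763 × 10⁻⁴ / 102 = 8.4194 × 10⁻⁵ s⁻² ≈ 8.42 × 10⁻⁵ s⁻².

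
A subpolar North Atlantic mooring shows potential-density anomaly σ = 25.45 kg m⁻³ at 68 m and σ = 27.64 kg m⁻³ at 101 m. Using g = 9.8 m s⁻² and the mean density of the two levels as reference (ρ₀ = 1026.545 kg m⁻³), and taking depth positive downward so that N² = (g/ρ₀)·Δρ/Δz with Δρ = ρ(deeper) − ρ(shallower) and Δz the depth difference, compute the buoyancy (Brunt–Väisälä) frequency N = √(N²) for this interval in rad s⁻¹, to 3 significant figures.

Δρ = 1027.64 − 1025.45 = 2.19 kg m⁻³ over Δz = 101 − 68 = 33 m.
N² = (9.8/1026.545) × (2.19/33) = 6.3355 × 10⁻⁴ s⁻².
N = √(6.3355 × 10⁻⁴) = 0.025170 rad s⁻¹ ≈ 0.0252 rad s⁻¹.

0.0252 rad s⁻¹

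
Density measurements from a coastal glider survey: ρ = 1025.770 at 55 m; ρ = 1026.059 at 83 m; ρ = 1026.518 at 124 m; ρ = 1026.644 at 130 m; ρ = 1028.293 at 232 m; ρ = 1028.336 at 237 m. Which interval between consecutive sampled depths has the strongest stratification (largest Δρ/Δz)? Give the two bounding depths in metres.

124–130 m

Compute the density gradient over each adjacent pair:
  55–83 m: Δρ/Δz = 0.289/28 = 0.010 kg m⁻⁴
  83–124 m: Δρ/Δz = 0.459/41 = 0.011 kg m⁻⁴
  124–130 m: Δρ/Δz = 0.126/6 = 0.021 kg m⁻⁴
  130–232 m: Δρ/Δz = 1.649/102 = 0.016 kg m⁻⁴
  232–237 m: Δρ/Δz = 0.043/5 = 8.6 × 10⁻³ kg m⁻⁴
The largest gradient is in the 124–130 m interval — the pycnocline.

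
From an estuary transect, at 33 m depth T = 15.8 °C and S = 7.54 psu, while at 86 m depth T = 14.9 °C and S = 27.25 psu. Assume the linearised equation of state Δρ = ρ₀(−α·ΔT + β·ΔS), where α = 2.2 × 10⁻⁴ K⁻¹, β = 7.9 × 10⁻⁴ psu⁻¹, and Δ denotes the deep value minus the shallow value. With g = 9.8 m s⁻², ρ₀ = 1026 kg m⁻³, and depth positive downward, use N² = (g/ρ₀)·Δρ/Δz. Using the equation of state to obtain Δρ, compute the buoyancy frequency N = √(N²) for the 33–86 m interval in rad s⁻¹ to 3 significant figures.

ΔT = -0.9 K, ΔS = +19.71 psu (deep − shallow).
Δρ/ρ₀ = −αΔT + βΔS = 1.98 × 10⁻⁴ + 0.0155709 = 0.0157689, so Δρ ≈ 16.18 kg m⁻³.
N² = (g/ρ₀)·Δρ/Δz = g·(Δρ/ρ₀)/Δz = 9.8 × 0.0157689 / 53 = 2.9158 × 10⁻³ s⁻².
N = √(2.9158 × 10⁻³) = 0.053998 rad s⁻¹ ≈ 0.0540 rad s⁻¹.

0.0540 rad s⁻¹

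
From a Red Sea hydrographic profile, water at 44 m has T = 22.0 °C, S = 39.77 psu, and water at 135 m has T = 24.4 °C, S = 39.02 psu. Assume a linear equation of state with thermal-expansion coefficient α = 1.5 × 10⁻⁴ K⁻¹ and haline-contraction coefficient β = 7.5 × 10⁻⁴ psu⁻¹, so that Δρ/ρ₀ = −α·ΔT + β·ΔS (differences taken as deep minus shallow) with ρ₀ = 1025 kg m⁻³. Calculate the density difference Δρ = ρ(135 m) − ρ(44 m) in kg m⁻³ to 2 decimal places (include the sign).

ΔT = +2.4 K, ΔS = -0.75 psu (deep − shallow).
Δρ/ρ₀ = −(1.5 × 10⁻⁴)(+2.4) + (7.5 × 10⁻⁴)(-0.75) = -9.225 × 10⁻⁴.
Δρ = 1025 × (-9.225 × 10⁻⁴) = -0.95 kg m⁻³.
Negative Δρ: lighter below, statically unstable.

-0.95 kg m⁻³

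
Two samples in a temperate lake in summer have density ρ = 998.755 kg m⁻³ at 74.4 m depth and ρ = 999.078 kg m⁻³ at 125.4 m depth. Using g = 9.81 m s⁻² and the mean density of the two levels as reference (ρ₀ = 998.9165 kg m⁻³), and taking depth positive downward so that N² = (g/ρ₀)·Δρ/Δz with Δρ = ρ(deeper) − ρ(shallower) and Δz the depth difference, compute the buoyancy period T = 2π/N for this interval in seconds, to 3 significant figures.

797 s

Δρ = 999.078 − 998.755 = 0.323 kg m⁻³ over Δz = 125.4 − 74.4 = 51 m.
N² = (9.81/998.9165) × (0.323/51) = 6.2197 × 10⁻⁵ s⁻².
N = √(6.2197 × 10⁻⁵) = 7.8865 × 10⁻³ rad s⁻¹, so T = 2π/N = 796.70 s ≈ 797 s.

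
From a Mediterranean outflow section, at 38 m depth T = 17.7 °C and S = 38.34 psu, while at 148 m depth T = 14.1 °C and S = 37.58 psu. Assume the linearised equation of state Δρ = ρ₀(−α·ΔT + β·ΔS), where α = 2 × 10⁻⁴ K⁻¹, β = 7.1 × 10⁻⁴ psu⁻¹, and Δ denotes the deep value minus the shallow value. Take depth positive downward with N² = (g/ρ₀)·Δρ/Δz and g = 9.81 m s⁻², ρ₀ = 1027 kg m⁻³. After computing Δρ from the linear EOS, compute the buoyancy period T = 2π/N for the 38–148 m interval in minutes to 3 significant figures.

ΔT = -3.6 K, ΔS = -0.76 psu (deep − shallow).
Δρ/ρ₀ = −αΔT + βΔS = 7.20 × 10⁻⁴ − 5.396 × 10⁻⁴ = 1.804 × 10⁻⁴, so Δρ ≈ 0.1853 kg m⁻³.
N² = (g/ρ₀)·Δρ/Δz = g·(Δρ/ρ₀)/Δz = 9.81 × 1.804 × 10⁻⁴ / 110 = 1.6088 × 10⁻⁵ s⁻².
N = √(1.6088 × 10⁻⁵) = 4.0110 × 10⁻³ rad s⁻¹ → T = 2π/N = 1.5665 × 10³ s = 26.108 min ≈ 26.1 min.

26.1 min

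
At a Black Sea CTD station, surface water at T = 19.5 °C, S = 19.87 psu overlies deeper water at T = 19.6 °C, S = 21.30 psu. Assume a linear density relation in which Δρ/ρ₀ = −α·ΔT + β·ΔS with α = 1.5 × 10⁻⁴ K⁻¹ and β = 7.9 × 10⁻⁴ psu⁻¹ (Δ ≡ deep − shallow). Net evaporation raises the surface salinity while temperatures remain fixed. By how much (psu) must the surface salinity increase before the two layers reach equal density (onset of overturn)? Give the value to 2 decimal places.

Neutral buoyancy requires −α(T_deep − T_surf) + β(S_deep − S_surf′) = 0.
S_surf′ = S_deep − (α/β)·ΔT = 21.30 − (1.5 × 10⁻⁴/7.9 × 10⁻⁴)·(+0.1) = 21.2810 psu.
Increase required: 21.2810 − 19.87 = 1.4110 psu.

1.41 psu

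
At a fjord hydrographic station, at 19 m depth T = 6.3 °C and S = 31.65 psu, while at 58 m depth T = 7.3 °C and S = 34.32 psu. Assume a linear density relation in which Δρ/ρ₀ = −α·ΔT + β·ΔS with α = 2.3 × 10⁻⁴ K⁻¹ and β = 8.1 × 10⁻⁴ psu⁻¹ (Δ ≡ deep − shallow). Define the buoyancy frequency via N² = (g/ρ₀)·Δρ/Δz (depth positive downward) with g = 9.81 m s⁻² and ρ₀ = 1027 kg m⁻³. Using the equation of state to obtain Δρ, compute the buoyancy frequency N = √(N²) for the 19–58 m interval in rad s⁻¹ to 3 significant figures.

0.0220 rad s⁻¹

ΔT = +1.0 K, ΔS = +2.67 psu (deep − shallow).
Δρ/ρ₀ = −αΔT + βΔS = -2.30 × 10⁻⁴ + 2.1627 × 10⁻³ = 1.9327 × 10⁻³, so Δρ ≈ 1.985 kg m⁻³.
N² = (g/ρ₀)·Δρ/Δz = g·(Δρ/ρ₀)/Δz = 9.81 × 1.9327 × 10⁻³ / 39 = 4.8615 × 10⁻⁴ s⁻².
N = √(4.8615 × 10⁻⁴) = 0.022049 rad s⁻¹ ≈ 0.0220 rad s⁻¹.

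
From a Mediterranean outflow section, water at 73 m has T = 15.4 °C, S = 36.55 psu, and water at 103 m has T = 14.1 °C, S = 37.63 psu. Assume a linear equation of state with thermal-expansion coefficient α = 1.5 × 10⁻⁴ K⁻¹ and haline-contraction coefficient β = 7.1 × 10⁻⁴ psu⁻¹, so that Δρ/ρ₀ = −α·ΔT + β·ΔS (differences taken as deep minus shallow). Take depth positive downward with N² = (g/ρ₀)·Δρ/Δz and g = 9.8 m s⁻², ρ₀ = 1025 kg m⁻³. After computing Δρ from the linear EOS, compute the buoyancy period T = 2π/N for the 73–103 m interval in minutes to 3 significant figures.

5.91 min

ΔT = -1.3 K, ΔS = +1.08 psu (deep − shallow).
Δρ/ρ₀ = −αΔT + βΔS = 1.95 × 10⁻⁴ + 7.668 × 10⁻⁴ = 9.618 × 10⁻⁴, so Δρ ≈ 0.9858 kg m⁻³.
N² = (g/ρ₀)·Δρ/Δz = g·(Δρ/ρ₀)/Δz = 9.8 × 9.618 × 10⁻⁴ / 30 = 3.1419 × 10⁻⁴ s⁻².
N = √(3.1419 × 10⁻⁴) = 0.017725 rad s⁻¹ → T = 2π/N = 354.48 s = 5.9080 min ≈ 5.91 min.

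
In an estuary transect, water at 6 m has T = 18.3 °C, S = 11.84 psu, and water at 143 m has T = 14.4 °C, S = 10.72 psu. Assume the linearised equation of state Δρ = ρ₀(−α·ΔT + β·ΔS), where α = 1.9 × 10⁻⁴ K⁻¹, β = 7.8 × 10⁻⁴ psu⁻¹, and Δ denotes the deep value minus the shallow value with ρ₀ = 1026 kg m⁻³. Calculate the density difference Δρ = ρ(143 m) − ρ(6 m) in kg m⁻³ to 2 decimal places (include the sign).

-0.14 kg m⁻³

ΔT = -3.9 K, ΔS = -1.12 psu (deep − shallow).
Δρ/ρ₀ = −(1.9 × 10⁻⁴)(-3.9) + (7.8 × 10⁻⁴)(-1.12) = -1.326 × 10⁻⁴.
Δρ = 1026 × (-1.326 × 10⁻⁴) = -0.14 kg m⁻³.
Negative Δρ: lighter below, statically unstable.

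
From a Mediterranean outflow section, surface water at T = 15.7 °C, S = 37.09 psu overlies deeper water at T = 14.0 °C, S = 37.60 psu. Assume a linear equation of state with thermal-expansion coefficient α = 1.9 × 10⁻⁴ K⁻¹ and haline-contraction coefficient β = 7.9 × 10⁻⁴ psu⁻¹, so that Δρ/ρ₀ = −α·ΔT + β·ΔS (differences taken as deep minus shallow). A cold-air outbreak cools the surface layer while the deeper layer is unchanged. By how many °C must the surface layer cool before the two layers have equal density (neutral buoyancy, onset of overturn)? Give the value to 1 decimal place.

3.8 °C

Neutral buoyancy requires Δρ = 0, i.e. −α(T_deep − T_surf′) + β(S_deep − S_surf) = 0.
T_surf′ = T_deep − (β/α)·ΔS = 14.0 − (7.9 × 10⁻⁴/1.9 × 10⁻⁴)·(+0.51) = 11.879 °C.
Cooling required: 15.7 − (11.879) = 3.821 °C.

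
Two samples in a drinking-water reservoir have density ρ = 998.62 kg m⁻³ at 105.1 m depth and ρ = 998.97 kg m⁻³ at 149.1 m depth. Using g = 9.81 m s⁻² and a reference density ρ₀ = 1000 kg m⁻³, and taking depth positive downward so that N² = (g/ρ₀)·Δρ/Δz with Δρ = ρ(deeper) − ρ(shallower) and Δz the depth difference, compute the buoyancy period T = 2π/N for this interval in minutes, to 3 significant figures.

Δρ = 998.97 − 998.62 = 0.35 kg m⁻³ over Δz = 149.1 − 105.1 = 44 m.
N² = (9.81/1000) × (0.35/44) = 7.8034 × 10⁻⁵ s⁻².
N = √(7.8034 × 10⁻⁵) = 8.8337 × 10⁻³ rad s⁻¹, so T = 2π/N = 711.27 s = 11.854 min ≈ 11.9 min.
A positive N² confirms static stability across the interval.

11.9 min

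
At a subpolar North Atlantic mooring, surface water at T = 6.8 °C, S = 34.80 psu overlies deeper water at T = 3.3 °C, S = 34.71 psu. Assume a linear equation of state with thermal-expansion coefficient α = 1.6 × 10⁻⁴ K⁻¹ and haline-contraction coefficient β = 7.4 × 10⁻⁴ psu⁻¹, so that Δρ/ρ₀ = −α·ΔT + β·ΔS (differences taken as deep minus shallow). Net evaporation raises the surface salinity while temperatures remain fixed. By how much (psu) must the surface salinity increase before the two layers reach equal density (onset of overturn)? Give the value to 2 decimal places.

Neutral buoyancy requires −α(T_deep − T_surf) + β(S_deep − S_surf′) = 0.
S_surf′ = S_deep − (α/β)·ΔT = 34.71 − (1.6 × 10⁻⁴/7.4 × 10⁻⁴)·(-3.5) = 35.4668 psu.
Increase required: 35.4668 − 34.80 = 0.6668 psu.

0.67 psu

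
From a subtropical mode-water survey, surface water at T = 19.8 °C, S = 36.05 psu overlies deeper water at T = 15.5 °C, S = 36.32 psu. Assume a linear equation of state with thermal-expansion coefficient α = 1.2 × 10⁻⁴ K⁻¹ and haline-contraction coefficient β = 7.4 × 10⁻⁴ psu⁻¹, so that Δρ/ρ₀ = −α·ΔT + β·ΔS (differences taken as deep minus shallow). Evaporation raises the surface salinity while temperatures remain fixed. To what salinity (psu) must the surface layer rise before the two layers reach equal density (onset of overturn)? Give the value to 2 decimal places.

37.02 psu

Neutral buoyancy requires −α(T_deep − T_surf) + β(S_deep − S_surf′) = 0.
S_surf′ = S_deep − (α/β)·ΔT = 36.32 − (1.2 × 10⁻⁴/7.4 × 10⁻⁴)·(-4.3) = 37.0173 psu.
Increase required: 37.0173 − 36.05 = 0.9673 psu.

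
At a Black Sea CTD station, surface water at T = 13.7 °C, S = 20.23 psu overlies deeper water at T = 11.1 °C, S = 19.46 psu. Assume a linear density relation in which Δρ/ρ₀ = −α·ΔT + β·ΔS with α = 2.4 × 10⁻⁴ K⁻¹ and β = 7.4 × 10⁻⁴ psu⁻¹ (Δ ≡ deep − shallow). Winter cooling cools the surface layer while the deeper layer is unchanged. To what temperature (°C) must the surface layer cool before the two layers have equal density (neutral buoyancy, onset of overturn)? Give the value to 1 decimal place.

13.5 °C

Neutral buoyancy requires Δρ = 0, i.e. −α(T_deep − T_surf′) + β(S_deep − S_surf) = 0.
T_surf′ = T_deep − (β/α)·ΔS = 11.1 − (7.4 × 10⁻⁴/2.4 × 10⁻⁴)·(-0.77) = 13.474 °C.
Cooling required: 13.7 − (13.474) = 0.226 °C.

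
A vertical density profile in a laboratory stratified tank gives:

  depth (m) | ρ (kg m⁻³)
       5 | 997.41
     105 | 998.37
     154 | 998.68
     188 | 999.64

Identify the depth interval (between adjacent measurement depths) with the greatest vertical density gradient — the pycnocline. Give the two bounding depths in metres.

154–188 m

Compute the density gradient over each adjacent pair:
  5–105 m: Δρ/Δz = 0.96/100 = 9.6 × 10⁻³ kg m⁻⁴
  105–154 m: Δρ/Δz = 0.31/49 = 6.3 × 10⁻³ kg m⁻⁴
  154–188 m: Δρ/Δz = 0.96/34 = 0.028 kg m⁻⁴
The largest gradient is in the 154–188 m interval — the pycnocline.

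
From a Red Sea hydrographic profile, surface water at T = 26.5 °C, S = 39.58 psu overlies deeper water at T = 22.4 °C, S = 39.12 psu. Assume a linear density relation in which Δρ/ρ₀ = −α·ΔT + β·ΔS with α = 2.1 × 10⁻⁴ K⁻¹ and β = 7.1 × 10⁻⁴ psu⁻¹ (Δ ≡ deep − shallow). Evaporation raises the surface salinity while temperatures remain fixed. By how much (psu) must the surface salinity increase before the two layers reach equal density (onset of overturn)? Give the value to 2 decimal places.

Neutral buoyancy requires −α(T_deep − T_surf) + β(S_deep − S_surf′) = 0.
S_surf′ = S_deep − (α/β)·ΔT = 39.12 − (2.1 × 10⁻⁴/7.1 × 10⁻⁴)·(-4.1) = 40.3327 psu.
Increase required: 40.3327 − 39.58 = 0.7527 psu.

0.75 psu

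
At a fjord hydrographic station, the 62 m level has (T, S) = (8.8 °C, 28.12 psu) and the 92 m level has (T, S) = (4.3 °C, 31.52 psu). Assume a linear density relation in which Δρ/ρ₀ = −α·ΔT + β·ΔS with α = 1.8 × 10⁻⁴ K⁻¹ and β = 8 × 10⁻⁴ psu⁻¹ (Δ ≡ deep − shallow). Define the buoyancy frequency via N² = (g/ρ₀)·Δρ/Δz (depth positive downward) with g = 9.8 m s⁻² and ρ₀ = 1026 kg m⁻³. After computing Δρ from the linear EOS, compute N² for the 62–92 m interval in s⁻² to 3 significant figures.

ΔT = -4.5 K, ΔS = +3.40 psu (deep − shallow).
Δρ/ρ₀ = −αΔT + βΔS = 8.10 × 10⁻⁴ + 2.72 × 10⁻³ = 3.53 × 10⁻³, so Δρ ≈ 3.622 kg m⁻³.
N² = (g/ρ₀)·Δρ/Δz = g·(Δρ/ρ₀)/Δz = 9.8 × 3.53 × 10⁻³ / 30 = 1.1531 × 10⁻³ s⁻² ≈ 1.15 × 10⁻³ s⁻².

1.15 × 10⁻³ s⁻²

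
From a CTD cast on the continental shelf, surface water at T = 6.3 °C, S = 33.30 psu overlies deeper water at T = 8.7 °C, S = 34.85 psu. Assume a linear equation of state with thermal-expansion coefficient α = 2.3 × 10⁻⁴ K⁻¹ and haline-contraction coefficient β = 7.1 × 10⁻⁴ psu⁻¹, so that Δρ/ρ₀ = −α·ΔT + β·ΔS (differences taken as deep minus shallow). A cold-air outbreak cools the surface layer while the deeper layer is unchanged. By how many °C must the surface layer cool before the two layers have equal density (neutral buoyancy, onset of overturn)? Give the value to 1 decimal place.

Neutral buoyancy requires Δρ = 0, i.e. −α(T_deep − T_surf′) + β(S_deep − S_surf) = 0.
T_surf′ = T_deep − (β/α)·ΔS = 8.7 − (7.1 × 10⁻⁴/2.3 × 10⁻⁴)·(+1.55) = 3.915 °C.
Cooling required: 6.3 − (3.915) = 2.385 °C.

2.4 °C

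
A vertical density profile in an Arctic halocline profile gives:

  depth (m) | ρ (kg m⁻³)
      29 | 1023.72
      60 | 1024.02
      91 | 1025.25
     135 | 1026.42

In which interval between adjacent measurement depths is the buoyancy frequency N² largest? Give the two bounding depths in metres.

60–91 m

Compute the density gradient over each adjacent pair:
  29–60 m: Δρ/Δz = 0.30/31 = 9.7 × 10⁻³ kg m⁻⁴
  60–91 m: Δρ/Δz = 1.23/31 = 0.040 kg m⁻⁴
  91–135 m: Δρ/Δz = 1.17/44 = 0.027 kg m⁻⁴
The largest gradient is in the 60–91 m interval — the pycnocline.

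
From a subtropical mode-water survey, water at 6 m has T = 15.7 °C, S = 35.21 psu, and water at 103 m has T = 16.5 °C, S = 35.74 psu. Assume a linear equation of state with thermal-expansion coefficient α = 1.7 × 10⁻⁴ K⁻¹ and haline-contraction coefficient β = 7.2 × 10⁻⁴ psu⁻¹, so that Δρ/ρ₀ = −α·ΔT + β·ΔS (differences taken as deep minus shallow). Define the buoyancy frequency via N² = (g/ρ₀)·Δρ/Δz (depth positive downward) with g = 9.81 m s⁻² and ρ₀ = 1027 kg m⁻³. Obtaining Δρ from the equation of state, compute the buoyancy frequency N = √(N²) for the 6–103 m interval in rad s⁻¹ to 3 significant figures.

4.98 × 10⁻³ rad s⁻¹

ΔT = +0.8 K, ΔS = +0.53 psu (deep − shallow).
Δρ/ρ₀ = −αΔT + βΔS = -1.36 × 10⁻⁴ + 3.816 × 10⁻⁴ = 2.456 × 10⁻⁴, so Δρ ≈ 0.2522 kg m⁻³.
N² = (g/ρ₀)·Δρ/Δz = g·(Δρ/ρ₀)/Δz = 9.81 × 2.456 × 10⁻⁴ / 97 = 2.4839 × 10⁻⁵ s⁻².
N = √(2.4839 × 10⁻⁵) = 4.9839 × 10⁻³ rad s⁻¹ ≈ 4.98 × 10⁻³ rad s⁻¹.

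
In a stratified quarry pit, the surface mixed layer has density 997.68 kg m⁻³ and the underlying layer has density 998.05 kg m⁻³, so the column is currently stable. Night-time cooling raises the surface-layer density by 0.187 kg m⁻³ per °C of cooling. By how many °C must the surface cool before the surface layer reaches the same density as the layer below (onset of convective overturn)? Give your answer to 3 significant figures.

1.98 °C

Density deficit of the surface layer: 998.05 − 997.68 = 0.37 kg m⁻³.
Required change = 0.37 / 0.187 = 1.98 °C.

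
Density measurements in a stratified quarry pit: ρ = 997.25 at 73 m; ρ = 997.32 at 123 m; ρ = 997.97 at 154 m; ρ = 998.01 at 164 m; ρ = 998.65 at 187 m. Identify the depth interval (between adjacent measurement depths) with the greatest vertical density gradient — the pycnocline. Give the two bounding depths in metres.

164–187 m

Compute the density gradient over each adjacent pair:
  73–123 m: Δρ/Δz = 0.07/50 = 1.4 × 10⁻³ kg m⁻⁴
  123–154 m: Δρ/Δz = 0.65/31 = 0.021 kg m⁻⁴
  154–164 m: Δρ/Δz = 0.04/10 = 4.0 × 10⁻³ kg m⁻⁴
  164–187 m: Δρ/Δz = 0.64/23 = 0.028 kg m⁻⁴
The largest gradient is in the 164–187 m interval — the pycnocline.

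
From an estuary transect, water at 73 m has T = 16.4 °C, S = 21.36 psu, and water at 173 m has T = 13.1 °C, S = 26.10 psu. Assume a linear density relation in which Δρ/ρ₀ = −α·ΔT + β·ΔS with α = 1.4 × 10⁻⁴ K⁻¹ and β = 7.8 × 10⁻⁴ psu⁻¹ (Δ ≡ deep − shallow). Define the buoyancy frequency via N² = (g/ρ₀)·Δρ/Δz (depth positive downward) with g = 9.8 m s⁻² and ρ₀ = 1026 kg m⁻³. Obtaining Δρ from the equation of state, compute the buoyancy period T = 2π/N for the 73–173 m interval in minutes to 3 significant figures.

ΔT = -3.3 K, ΔS = +4.74 psu (deep − shallow).
Δρ/ρ₀ = −αΔT + βΔS = 4.62 × 10⁻⁴ + 3.6972 × 10⁻³ = 4.1592 × 10⁻³, so Δρ ≈ 4.267 kg m⁻³.
N² = (g/ρ₀)·Δρ/Δz = g·(Δρ/ρ₀)/Δz = 9.8 × 4.1592 × 10⁻³ / 100 = 4.0760 × 10⁻⁴ s⁻².
N = √(4.0760 × 10⁻⁴) = 0.020189 rad s⁻¹ → T = 2π/N = 311.22 s = 5.1870 min ≈ 5.19 min.

5.19 min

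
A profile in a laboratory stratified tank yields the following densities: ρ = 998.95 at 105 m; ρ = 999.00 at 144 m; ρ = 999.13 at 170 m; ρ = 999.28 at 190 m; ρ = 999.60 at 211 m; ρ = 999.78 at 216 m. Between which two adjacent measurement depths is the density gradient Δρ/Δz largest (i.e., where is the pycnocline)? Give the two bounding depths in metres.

Compute the density gradient over each adjacent pair:
  105–144 m: Δρ/Δz = 0.05/39 = 1.3 × 10⁻³ kg m⁻⁴
  144–170 m: Δρ/Δz = 0.13/26 = 5.0 × 10⁻³ kg m⁻⁴
  170–190 m: Δρ/Δz = 0.15/20 = 7.5 × 10⁻³ kg m⁻⁴
  190–211 m: Δρ/Δz = 0.32/21 = 0.015 kg m⁻⁴
  211–216 m: Δρ/Δz = 0.18/5 = 0.036 kg m⁻⁴
The largest gradient is in the 211–216 m interval — the pycnocline.

211–216 m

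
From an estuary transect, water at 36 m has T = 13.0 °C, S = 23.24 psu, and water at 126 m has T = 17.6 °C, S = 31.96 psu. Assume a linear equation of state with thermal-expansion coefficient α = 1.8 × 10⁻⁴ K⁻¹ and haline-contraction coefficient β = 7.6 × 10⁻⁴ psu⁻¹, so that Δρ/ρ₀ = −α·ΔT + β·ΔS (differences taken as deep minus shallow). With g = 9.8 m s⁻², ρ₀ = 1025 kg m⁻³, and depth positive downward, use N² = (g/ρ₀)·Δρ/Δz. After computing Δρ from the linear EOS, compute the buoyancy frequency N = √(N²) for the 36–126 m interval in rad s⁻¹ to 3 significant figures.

0.0251 rad s⁻¹

ΔT = +4.6 K, ΔS = +8.72 psu (deep − shallow).
Δρ/ρ₀ = −αΔT + βΔS = -8.28 × 10⁻⁴ + 6.6272 × 10⁻³ = 5.7992 × 10⁻³, so Δρ ≈ 5.944 kg m⁻³.
N² = (g/ρ₀)·Δρ/Δz = g·(Δρ/ρ₀)/Δz = 9.8 × 5.7992 × 10⁻³ / 90 = 6.3147 × 10⁻⁴ s⁻².
N = √(6.3147 × 10⁻⁴) = 0.025129 rad s⁻¹ ≈ 0.0251 rad s⁻¹.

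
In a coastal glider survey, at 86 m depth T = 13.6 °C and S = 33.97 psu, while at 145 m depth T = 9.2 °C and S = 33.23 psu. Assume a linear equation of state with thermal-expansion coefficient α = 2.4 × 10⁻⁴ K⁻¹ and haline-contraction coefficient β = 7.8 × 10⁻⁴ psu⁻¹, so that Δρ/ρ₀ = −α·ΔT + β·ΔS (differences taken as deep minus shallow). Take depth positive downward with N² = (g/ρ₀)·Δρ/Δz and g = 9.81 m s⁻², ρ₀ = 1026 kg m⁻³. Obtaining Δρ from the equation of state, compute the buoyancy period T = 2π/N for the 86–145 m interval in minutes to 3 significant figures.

ΔT = -4.4 K, ΔS = -0.74 psu (deep − shallow).
Δρ/ρ₀ = −αΔT + βΔS = 1.056 × 10⁻³ − 5.772 × 10⁻⁴ = 4.788 × 10⁻⁴, so Δρ ≈ 0.4912 kg m⁻³.
N² = (g/ρ₀)·Δρ/Δz = g·(Δρ/ρ₀)/Δz = 9.81 × 4.788 × 10⁻⁴ / 59 = 7.9611 × 10⁻⁵ s⁻².
N = √(7.9611 × 10⁻⁵) = 8.9225 × 10⁻³ rad s⁻¹ → T = 2π/N = 704.20 s = 11.737 min ≈ 11.7 min.

11.7 min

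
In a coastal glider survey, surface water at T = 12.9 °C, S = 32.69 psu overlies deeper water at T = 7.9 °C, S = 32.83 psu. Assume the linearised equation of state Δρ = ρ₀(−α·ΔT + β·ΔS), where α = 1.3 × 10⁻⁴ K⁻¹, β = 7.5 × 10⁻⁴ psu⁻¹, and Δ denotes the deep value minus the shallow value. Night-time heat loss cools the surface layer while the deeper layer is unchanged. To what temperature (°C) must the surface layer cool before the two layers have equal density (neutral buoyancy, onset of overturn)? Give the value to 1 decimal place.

7.1 °C

Neutral buoyancy requires Δρ = 0, i.e. −α(T_deep − T_surf′) + β(S_deep − S_surf) = 0.
T_surf′ = T_deep − (β/α)·ΔS = 7.9 − (7.5 × 10⁻⁴/1.3 × 10⁻⁴)·(+0.14) = 7.092 °C.
Cooling required: 12.9 − (7.092) = 5.808 °C.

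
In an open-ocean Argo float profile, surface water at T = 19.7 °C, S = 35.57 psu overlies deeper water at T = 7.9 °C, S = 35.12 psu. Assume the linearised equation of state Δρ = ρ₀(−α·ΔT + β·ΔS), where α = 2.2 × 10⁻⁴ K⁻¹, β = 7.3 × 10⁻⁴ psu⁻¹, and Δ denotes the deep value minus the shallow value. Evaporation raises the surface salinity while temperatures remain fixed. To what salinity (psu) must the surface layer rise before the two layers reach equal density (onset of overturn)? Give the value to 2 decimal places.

38.68 psu

Neutral buoyancy requires −α(T_deep − T_surf) + β(S_deep − S_surf′) = 0.
S_surf′ = S_deep − (α/β)·ΔT = 35.12 − (2.2 × 10⁻⁴/7.3 × 10⁻⁴)·(-11.8) = 38.6762 psu.
Increase required: 38.6762 − 35.57 = 3.1062 psu.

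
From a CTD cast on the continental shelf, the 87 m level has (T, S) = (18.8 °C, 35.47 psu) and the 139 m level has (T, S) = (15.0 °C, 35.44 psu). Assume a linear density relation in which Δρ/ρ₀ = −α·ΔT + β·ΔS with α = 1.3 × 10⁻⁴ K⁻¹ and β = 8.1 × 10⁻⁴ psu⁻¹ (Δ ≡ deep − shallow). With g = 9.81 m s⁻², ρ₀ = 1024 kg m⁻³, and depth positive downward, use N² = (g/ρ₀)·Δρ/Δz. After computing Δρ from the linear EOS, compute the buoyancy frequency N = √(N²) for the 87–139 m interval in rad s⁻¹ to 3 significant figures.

ΔT = -3.8 K, ΔS = -0.03 psu (deep − shallow).
Δρ/ρ₀ = −αΔT + βΔS = 4.94 × 10⁻⁴ − 2.43 × 10⁻⁵ = 4.697 × 10⁻⁴, so Δρ ≈ 0.4810 kg m⁻³.
N² = (g/ρ₀)·Δρ/Δz = g·(Δρ/ρ₀)/Δz = 9.81 × 4.697 × 10⁻⁴ / 52 = 8.8611 × 10⁻⁵ s⁻².
N = √(8.8611 × 10⁻⁵) = 9.4133 × 10⁻³ rad s⁻¹ ≈ 9.41 × 10⁻³ rad s⁻¹.

9.41 × 10⁻³ rad s⁻¹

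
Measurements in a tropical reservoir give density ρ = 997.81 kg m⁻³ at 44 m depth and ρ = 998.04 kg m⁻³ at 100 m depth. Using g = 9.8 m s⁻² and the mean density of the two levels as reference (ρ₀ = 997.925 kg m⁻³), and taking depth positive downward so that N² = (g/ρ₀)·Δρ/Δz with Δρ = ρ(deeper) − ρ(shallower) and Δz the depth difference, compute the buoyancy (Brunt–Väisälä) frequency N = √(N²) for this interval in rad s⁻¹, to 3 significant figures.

6.35 × 10⁻³ rad s⁻¹

Δρ = 998.04 − 997.81 = 0.23 kg m⁻³ over Δz = 100 − 44 = 56 m.
N² = (9.8/997.925) × (0.23/56) = 4.0334 × 10⁻⁵ s⁻².
N = √(4.0334 × 10⁻⁵) = 6.3509 × 10⁻³ rad s⁻¹ ≈ 6.35 × 10⁻³ rad s⁻¹.
A positive N² confirms static stability across the interval.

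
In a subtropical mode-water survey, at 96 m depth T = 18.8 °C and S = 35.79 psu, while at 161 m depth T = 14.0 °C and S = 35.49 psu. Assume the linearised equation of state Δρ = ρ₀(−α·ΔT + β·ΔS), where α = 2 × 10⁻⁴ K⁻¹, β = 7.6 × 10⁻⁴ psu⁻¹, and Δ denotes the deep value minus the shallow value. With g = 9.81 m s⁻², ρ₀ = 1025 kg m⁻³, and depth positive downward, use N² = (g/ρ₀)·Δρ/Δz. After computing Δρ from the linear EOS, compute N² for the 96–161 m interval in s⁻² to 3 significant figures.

1.10 × 10⁻⁴ s⁻²

ΔT = -4.8 K, ΔS = -0.30 psu (deep − shallow).
Δρ/ρ₀ = −αΔT + βΔS = 9.60 × 10⁻⁴ − 2.28 × 10⁻⁴ = 7.32 × 10⁻⁴, so Δρ ≈ 0.7503 kg m⁻³.
N² = (g/ρ₀)·Δρ/Δz = g·(Δρ/ρ₀)/Δz = 9.81 × 7.32 × 10⁻⁴ / 65 = 1.1048 × 10⁻⁴ s⁻² ≈ 1.10 × 10⁻⁴ s⁻².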